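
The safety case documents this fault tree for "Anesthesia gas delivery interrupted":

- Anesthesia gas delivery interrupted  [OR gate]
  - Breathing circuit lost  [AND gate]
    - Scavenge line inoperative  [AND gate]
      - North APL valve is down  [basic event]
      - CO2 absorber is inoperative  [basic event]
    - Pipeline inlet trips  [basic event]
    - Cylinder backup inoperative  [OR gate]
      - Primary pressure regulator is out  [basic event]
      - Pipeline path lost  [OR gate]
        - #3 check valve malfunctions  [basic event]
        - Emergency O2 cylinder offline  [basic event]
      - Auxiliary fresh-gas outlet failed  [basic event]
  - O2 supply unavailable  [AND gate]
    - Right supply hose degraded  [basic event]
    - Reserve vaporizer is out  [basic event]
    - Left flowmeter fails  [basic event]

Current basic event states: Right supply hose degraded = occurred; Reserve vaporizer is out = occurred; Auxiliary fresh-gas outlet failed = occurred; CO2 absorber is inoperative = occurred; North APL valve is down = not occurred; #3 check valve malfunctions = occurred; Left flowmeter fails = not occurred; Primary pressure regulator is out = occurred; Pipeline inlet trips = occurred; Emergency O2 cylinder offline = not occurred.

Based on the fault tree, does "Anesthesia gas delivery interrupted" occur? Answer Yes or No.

Scavenge line inoperative [AND]: North APL valve is down=not, CO2 absorber is inoperative=occurs → not all inputs occur → does not occur.
Pipeline path lost [OR]: #3 check valve malfunctions=occurs, Emergency O2 cylinder offline=not → at least one input occurs → occurs.
Cylinder backup inoperative [OR]: Primary pressure regulator is out=occurs, Pipeline path lost=occurs, Auxiliary fresh-gas outlet failed=occurs → at least one input occurs → occurs.
Breathing circuit lost [AND]: Scavenge line inoperative=not, Pipeline inlet trips=occurs, Cylinder backup inoperative=occurs → not all inputs occur → does not occur.
O2 supply unavailable [AND]: Right supply hose degraded=occurs, Reserve vaporizer is out=occurs, Left flowmeter fails=not → not all inputs occur → does not occur.
Anesthesia gas delivery interrupted [OR]: Breathing circuit lost=not, O2 supply unavailable=not → no input occurs → does not occur.

No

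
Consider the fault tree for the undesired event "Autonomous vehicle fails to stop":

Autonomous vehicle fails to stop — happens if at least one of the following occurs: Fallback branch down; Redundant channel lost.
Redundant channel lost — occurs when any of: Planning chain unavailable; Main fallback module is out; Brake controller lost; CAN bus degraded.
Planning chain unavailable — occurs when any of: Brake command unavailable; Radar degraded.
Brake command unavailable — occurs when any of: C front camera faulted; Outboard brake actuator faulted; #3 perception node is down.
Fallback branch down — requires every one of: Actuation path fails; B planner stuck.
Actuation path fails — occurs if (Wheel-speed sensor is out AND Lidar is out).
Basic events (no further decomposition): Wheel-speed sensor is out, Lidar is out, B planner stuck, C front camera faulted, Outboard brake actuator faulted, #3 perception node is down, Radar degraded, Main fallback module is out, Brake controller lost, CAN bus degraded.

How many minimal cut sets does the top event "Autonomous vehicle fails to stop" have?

Actuation path fails [AND]: one cut set from each child combined → 1 × 1 = 1 cut set(s).
Fallback branch down [AND]: one cut set from each child combined → 1 × 1 = 1 cut set(s).
Brake command unavailable [OR]: union of children's cut sets → 3 cut set(s).
Planning chain unavailable [OR]: union of children's cut sets → 4 cut set(s).
Redundant channel lost [OR]: union of children's cut sets → 7 cut set(s).
Autonomous vehicle fails to stop [OR]: union of children's cut sets → 8 cut set(s).
Minimal cut sets: {B planner stuck, Lidar is out, Wheel-speed sensor is out}; {C front camera faulted}; {Outboard brake actuator faulted}; {#3 perception node is down}; {Radar degraded}; {Main fallback module is out}; {Brake controller lost}; {CAN bus degraded}.

8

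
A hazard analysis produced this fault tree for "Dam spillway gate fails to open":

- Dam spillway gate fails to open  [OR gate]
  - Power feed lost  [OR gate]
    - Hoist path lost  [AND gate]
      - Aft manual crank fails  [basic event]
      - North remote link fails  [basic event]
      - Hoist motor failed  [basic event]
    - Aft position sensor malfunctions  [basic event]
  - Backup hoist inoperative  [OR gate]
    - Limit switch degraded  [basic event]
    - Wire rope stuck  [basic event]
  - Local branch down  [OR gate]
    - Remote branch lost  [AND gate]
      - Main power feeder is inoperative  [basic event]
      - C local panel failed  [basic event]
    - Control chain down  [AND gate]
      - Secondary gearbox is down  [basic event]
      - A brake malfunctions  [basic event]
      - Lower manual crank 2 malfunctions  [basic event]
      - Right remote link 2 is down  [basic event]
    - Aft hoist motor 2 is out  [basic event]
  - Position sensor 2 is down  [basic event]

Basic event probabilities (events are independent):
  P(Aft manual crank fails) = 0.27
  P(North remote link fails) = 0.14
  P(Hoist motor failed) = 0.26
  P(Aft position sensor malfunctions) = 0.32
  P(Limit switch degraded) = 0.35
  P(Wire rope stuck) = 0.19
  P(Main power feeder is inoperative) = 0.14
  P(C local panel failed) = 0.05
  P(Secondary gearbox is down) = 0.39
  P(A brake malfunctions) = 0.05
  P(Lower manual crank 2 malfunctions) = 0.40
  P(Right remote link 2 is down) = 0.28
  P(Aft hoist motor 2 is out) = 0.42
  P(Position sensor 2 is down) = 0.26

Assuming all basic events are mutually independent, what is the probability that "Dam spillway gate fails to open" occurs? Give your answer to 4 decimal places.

0.8492

P(Hoist path lost) [AND] = 0.27 × 0.14 × 0.26 = 0.009828
P(Power feed lost) [OR] = 1 − (1−0.009828) × (1−0.32) = 0.326683
P(Backup hoist inoperative) [OR] = 1 − (1−0.35) × (1−0.19) = 0.473500
P(Remote branch lost) [AND] = 0.14 × 0.05 = 0.007000
P(Control chain down) [AND] = 0.39 × 0.05 × 0.40 × 0.28 = 0.002184
P(Local branch down) [OR] = 1 − (1−0.007000) × (1−0.002184) × (1−0.42) = 0.425318
P(Dam spillway gate fails to open) [OR] = 1 − (1−0.326683) × (1−0.473500) × (1−0.425318) × (1−0.26) = 0.849243
Rounded to 4 decimal places: P(Dam spillway gate fails to open) ≈ 0.8492.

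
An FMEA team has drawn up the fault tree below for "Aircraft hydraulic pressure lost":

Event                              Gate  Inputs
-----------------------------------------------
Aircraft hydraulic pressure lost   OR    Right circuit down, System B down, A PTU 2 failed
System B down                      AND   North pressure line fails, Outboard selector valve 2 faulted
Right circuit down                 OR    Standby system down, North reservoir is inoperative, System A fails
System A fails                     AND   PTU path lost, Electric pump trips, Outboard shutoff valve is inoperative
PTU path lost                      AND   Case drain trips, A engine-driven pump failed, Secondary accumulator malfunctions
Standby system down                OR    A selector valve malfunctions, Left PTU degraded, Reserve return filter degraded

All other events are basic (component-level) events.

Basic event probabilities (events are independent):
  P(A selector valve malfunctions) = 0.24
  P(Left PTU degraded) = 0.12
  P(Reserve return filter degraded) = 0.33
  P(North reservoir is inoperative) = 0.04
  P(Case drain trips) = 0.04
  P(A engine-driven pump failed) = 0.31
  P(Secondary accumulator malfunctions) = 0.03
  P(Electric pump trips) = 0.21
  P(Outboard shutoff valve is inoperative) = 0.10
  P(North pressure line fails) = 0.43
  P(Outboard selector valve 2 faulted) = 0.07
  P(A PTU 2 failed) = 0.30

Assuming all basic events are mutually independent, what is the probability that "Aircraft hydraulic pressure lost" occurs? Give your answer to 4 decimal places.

P(Standby system down) [OR] = 1 − (1−0.24) × (1−0.12) × (1−0.33) = 0.551904
P(PTU path lost) [AND] = 0.04 × 0.31 × 0.03 = 0.000372
P(System A fails) [AND] = 0.000372 × 0.21 × 0.10 = 0.000008
P(Right circuit down) [OR] = 1 − (1−0.551904) × (1−0.04) × (1−0.000008) = 0.569831
P(System B down) [AND] = 0.43 × 0.07 = 0.030100
P(Aircraft hydraulic pressure lost) [OR] = 1 − (1−0.569831) × (1−0.030100) × (1−0.30) = 0.707945
Rounded to 4 decimal places: P(Aircraft hydraulic pressure lost) ≈ 0.7079.

0.7079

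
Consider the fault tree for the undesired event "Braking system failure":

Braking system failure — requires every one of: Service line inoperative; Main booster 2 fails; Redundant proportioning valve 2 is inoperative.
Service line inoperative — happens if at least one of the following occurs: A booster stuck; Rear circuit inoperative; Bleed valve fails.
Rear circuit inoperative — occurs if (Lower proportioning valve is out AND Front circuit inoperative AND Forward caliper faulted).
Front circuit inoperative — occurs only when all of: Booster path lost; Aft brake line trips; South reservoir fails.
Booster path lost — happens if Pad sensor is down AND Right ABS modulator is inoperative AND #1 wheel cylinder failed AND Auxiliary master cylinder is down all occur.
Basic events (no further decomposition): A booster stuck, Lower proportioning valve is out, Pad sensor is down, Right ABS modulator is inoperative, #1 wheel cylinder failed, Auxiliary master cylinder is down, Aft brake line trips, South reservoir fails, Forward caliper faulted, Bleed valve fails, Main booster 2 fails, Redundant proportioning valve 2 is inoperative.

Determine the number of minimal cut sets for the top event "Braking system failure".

Booster path lost [AND]: one cut set from each child combined → 1 × 1 × 1 × 1 = 1 cut set(s).
Front circuit inoperative [AND]: one cut set from each child combined → 1 × 1 × 1 = 1 cut set(s).
Rear circuit inoperative [AND]: one cut set from each child combined → 1 × 1 × 1 = 1 cut set(s).
Service line inoperative [OR]: union of children's cut sets → 3 cut set(s).
Braking system failure [AND]: one cut set from each child combined → 3 × 1 × 1 = 3 cut set(s).
Minimal cut sets: {A booster stuck, Main booster 2 fails, Redundant proportioning valve 2 is inoperative}; {#1 wheel cylinder failed, Aft brake line trips, Auxiliary master cylinder is down, Forward caliper faulted, Lower proportioning valve is out, Main booster 2 fails, Pad sensor is down, Redundant proportioning valve 2 is inoperative, Right ABS modulator is inoperative, South reservoir fails}; {Bleed valve fails, Main booster 2 fails, Redundant proportioning valve 2 is inoperative}.

3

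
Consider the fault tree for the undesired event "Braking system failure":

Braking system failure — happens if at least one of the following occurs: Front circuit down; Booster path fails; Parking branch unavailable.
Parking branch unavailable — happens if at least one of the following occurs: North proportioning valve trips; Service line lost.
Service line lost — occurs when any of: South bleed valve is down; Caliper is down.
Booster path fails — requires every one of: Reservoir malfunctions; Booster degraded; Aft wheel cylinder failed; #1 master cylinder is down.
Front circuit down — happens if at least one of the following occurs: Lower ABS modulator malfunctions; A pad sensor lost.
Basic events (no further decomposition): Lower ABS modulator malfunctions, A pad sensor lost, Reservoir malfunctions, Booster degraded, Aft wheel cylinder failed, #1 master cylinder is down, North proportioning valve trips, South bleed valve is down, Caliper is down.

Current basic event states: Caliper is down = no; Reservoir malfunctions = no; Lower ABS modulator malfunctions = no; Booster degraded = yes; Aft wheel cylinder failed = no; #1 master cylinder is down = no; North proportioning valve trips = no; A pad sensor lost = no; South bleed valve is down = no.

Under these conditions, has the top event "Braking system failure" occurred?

Front circuit down [OR]: Lower ABS modulator malfunctions=not, A pad sensor lost=not → no input occurs → does not occur.
Booster path fails [AND]: Reservoir malfunctions=not, Booster degraded=occurs, Aft wheel cylinder failed=not, #1 master cylinder is down=not → not all inputs occur → does not occur.
Service line lost [OR]: South bleed valve is down=not, Caliper is down=not → no input occurs → does not occur.
Parking branch unavailable [OR]: North proportioning valve trips=not, Service line lost=not → no input occurs → does not occur.
Braking system failure [OR]: Front circuit down=not, Booster path fails=not, Parking branch unavailable=not → no input occurs → does not occur.

No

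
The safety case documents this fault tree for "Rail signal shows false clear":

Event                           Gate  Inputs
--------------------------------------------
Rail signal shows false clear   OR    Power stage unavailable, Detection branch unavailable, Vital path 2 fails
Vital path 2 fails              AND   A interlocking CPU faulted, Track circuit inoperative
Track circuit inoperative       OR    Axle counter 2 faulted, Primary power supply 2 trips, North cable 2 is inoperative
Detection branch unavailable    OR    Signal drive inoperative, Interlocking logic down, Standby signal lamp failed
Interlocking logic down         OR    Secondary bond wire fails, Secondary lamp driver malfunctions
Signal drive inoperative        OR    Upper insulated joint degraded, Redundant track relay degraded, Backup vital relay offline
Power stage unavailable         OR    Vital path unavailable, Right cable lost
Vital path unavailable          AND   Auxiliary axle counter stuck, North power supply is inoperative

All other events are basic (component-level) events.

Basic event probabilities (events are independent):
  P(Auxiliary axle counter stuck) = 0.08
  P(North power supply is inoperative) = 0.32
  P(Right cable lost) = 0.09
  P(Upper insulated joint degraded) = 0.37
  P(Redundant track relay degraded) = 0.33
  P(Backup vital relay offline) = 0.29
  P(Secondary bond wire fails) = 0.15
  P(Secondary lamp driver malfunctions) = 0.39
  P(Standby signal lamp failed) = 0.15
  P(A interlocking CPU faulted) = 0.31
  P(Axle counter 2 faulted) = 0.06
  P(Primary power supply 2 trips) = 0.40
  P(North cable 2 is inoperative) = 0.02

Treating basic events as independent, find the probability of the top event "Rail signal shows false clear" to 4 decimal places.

0.8991

P(Vital path unavailable) [AND] = 0.08 × 0.32 = 0.025600
P(Power stage unavailable) [OR] = 1 − (1−0.025600) × (1−0.09) = 0.113296
P(Signal drive inoperative) [OR] = 1 − (1−0.37) × (1−0.33) × (1−0.29) = 0.700309
P(Interlocking logic down) [OR] = 1 − (1−0.15) × (1−0.39) = 0.481500
P(Detection branch unavailable) [OR] = 1 − (1−0.700309) × (1−0.481500) × (1−0.15) = 0.867919
P(Track circuit inoperative) [OR] = 1 − (1−0.06) × (1−0.40) × (1−0.02) = 0.447280
P(Vital path 2 fails) [AND] = 0.31 × 0.447280 = 0.138657
P(Rail signal shows false clear) [OR] = 1 − (1−0.113296) × (1−0.867919) × (1−0.138657) = 0.899122
Rounded to 4 decimal places: P(Rail signal shows false clear) ≈ 0.8991.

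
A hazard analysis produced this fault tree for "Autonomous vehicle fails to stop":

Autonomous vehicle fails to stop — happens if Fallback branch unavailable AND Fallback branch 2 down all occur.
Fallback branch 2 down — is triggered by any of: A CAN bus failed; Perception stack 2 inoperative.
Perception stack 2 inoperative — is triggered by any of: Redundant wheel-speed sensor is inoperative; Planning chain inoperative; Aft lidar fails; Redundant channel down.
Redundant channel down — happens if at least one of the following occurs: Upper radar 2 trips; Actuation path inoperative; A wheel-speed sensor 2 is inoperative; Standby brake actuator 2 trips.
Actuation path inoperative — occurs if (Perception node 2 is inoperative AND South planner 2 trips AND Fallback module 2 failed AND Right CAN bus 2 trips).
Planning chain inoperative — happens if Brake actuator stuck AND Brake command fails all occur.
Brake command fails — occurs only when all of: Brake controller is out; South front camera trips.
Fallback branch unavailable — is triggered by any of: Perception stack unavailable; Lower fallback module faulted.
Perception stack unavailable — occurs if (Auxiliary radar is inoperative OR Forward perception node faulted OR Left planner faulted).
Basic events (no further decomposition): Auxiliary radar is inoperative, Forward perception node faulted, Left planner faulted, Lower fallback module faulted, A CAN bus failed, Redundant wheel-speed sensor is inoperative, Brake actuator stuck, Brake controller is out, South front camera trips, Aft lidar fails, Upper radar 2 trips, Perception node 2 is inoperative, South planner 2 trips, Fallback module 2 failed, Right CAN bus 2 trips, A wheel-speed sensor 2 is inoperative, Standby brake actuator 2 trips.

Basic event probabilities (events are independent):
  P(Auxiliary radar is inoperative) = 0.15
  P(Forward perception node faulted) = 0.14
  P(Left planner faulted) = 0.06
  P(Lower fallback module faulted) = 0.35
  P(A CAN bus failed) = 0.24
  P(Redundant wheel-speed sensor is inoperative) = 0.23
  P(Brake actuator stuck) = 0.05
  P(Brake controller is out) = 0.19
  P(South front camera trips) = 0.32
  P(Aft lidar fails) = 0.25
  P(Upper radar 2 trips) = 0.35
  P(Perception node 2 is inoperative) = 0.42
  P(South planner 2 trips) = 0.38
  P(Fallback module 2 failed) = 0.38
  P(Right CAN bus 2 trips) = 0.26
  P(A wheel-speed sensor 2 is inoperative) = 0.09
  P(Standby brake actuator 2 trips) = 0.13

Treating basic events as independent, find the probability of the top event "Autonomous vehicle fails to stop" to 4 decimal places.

0.4307

P(Perception stack unavailable) [OR] = 1 − (1−0.15) × (1−0.14) × (1−0.06) = 0.312860
P(Fallback branch unavailable) [OR] = 1 − (1−0.312860) × (1−0.35) = 0.553359
P(Brake command fails) [AND] = 0.19 × 0.32 = 0.060800
P(Planning chain inoperative) [AND] = 0.05 × 0.060800 = 0.003040
P(Actuation path inoperative) [AND] = 0.42 × 0.38 × 0.38 × 0.26 = 0.015768
P(Redundant channel down) [OR] = 1 − (1−0.35) × (1−0.015768) × (1−0.09) × (1−0.13) = 0.493509
P(Perception stack 2 inoperative) [OR] = 1 − (1−0.23) × (1−0.003040) × (1−0.25) × (1−0.493509) = 0.708391
P(Fallback branch 2 down) [OR] = 1 − (1−0.24) × (1−0.708391) = 0.778377
P(Autonomous vehicle fails to stop) [AND] = 0.553359 × 0.778377 = 0.430722
Rounded to 4 decimal places: P(Autonomous vehicle fails to stop) ≈ 0.4307.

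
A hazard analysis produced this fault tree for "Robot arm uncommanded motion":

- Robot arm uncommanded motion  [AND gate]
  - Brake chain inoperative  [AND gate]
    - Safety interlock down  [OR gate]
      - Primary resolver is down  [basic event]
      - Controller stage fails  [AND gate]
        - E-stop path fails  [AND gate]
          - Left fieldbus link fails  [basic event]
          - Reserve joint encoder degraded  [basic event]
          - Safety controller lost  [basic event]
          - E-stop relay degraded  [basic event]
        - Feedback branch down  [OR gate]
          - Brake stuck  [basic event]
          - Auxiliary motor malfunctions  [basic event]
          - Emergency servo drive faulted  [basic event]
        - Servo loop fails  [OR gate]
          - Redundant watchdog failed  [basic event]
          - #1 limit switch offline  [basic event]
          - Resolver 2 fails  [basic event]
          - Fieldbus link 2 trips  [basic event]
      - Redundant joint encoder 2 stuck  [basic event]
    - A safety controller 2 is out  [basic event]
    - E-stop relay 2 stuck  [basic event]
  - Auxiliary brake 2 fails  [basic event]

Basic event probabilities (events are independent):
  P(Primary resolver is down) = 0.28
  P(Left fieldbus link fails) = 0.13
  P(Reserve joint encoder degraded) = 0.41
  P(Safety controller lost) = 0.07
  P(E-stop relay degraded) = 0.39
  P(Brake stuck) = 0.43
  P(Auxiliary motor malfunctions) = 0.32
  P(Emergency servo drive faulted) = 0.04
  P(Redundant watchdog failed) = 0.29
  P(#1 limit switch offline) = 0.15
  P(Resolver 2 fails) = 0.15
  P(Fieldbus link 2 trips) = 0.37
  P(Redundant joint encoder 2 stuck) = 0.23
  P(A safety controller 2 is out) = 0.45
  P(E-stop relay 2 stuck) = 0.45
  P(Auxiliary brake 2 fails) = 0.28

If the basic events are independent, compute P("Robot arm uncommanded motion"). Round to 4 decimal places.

0.0253

P(E-stop path fails) [AND] = 0.13 × 0.41 × 0.07 × 0.39 = 0.001455
P(Feedback branch down) [OR] = 1 − (1−0.43) × (1−0.32) × (1−0.04) = 0.627904
P(Servo loop fails) [OR] = 1 − (1−0.29) × (1−0.15) × (1−0.15) × (1−0.37) = 0.676826
P(Controller stage fails) [AND] = 0.001455 × 0.627904 × 0.676826 = 0.000618
P(Safety interlock down) [OR] = 1 − (1−0.28) × (1−0.000618) × (1−0.23) = 0.445943
P(Brake chain inoperative) [AND] = 0.445943 × 0.45 × 0.45 = 0.090303
P(Robot arm uncommanded motion) [AND] = 0.090303 × 0.28 = 0.025285
Rounded to 4 decimal places: P(Robot arm uncommanded motion) ≈ 0.0253.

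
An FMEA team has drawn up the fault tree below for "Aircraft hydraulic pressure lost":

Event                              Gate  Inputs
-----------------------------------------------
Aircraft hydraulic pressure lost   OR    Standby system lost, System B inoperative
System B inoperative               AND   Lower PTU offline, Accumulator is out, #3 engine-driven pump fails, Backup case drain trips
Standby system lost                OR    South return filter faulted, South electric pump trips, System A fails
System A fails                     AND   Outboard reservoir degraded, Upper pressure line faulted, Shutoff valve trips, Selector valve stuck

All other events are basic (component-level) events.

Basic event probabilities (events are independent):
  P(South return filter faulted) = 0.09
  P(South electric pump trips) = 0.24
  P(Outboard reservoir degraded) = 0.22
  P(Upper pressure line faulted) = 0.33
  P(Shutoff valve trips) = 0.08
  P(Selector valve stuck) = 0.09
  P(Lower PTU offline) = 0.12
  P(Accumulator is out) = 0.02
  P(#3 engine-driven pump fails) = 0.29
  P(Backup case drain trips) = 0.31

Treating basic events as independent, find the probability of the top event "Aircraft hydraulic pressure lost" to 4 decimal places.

P(System A fails) [AND] = 0.22 × 0.33 × 0.08 × 0.09 = 0.000523
P(Standby system lost) [OR] = 1 − (1−0.09) × (1−0.24) × (1−0.000523) = 0.308762
P(System B inoperative) [AND] = 0.12 × 0.02 × 0.29 × 0.31 = 0.000216
P(Aircraft hydraulic pressure lost) [OR] = 1 − (1−0.308762) × (1−0.000216) = 0.308911
Rounded to 4 decimal places: P(Aircraft hydraulic pressure lost) ≈ 0.3089.

0.3089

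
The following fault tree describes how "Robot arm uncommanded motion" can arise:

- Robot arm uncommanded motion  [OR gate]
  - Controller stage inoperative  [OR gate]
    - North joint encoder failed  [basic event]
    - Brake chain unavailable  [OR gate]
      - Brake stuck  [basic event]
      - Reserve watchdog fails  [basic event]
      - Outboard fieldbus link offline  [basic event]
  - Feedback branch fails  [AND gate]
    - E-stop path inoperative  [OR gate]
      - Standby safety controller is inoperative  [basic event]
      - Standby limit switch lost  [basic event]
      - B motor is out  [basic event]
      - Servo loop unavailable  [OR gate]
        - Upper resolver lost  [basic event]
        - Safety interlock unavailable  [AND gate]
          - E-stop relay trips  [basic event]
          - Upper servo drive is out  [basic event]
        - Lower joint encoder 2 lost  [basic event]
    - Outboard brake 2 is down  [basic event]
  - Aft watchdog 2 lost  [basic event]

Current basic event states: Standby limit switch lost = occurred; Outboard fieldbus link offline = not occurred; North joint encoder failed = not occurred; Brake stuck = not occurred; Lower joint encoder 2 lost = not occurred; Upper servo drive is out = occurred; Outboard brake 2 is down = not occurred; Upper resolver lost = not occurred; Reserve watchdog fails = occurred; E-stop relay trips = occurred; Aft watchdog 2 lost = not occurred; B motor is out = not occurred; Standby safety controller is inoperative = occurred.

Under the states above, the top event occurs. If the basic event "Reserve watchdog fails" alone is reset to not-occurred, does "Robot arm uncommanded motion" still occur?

Counterfactual: set "Reserve watchdog fails" to not occurred.
Brake chain unavailable [OR]: Brake stuck=not, Reserve watchdog fails=not, Outboard fieldbus link offline=not → no input occurs → does not occur.
Controller stage inoperative [OR]: North joint encoder failed=not, Brake chain unavailable=not → no input occurs → does not occur.
Safety interlock unavailable [AND]: E-stop relay trips=occurs, Upper servo drive is out=occurs → all inputs occur → occurs.
Servo loop unavailable [OR]: Upper resolver lost=not, Safety interlock unavailable=occurs, Lower joint encoder 2 lost=not → at least one input occurs → occurs.
E-stop path inoperative [OR]: Standby safety controller is inoperative=occurs, Standby limit switch lost=occurs, B motor is out=not, Servo loop unavailable=occurs → at least one input occurs → occurs.
Feedback branch fails [AND]: E-stop path inoperative=occurs, Outboard brake 2 is down=not → not all inputs occur → does not occur.
Robot arm uncommanded motion [OR]: Controller stage inoperative=not, Feedback branch fails=not, Aft watchdog 2 lost=not → no input occurs → does not occur.

No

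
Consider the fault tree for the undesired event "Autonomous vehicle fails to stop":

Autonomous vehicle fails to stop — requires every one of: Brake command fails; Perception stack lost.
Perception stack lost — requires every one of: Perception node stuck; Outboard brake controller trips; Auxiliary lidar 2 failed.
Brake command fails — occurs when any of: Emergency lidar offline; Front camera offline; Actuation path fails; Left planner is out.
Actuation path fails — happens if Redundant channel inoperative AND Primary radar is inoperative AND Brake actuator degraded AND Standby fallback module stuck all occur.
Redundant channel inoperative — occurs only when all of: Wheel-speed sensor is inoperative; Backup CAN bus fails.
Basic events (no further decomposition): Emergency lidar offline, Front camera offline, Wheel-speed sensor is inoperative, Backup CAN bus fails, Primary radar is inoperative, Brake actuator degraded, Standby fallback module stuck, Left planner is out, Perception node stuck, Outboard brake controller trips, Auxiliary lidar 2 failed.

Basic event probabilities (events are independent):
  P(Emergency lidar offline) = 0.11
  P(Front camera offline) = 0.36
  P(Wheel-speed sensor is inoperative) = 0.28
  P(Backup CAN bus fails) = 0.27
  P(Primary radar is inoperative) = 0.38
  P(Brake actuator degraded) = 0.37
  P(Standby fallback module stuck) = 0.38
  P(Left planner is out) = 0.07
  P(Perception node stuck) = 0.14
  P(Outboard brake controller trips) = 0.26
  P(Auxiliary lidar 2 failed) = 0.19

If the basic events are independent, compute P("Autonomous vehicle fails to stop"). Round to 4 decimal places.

0.0033

P(Redundant channel inoperative) [AND] = 0.28 × 0.27 = 0.075600
P(Actuation path fails) [AND] = 0.075600 × 0.38 × 0.37 × 0.38 = 0.004039
P(Brake command fails) [OR] = 1 − (1−0.11) × (1−0.36) × (1−0.004039) × (1−0.07) = 0.472412
P(Perception stack lost) [AND] = 0.14 × 0.26 × 0.19 = 0.006916
P(Autonomous vehicle fails to stop) [AND] = 0.472412 × 0.006916 = 0.003267
Rounded to 4 decimal places: P(Autonomous vehicle fails to stop) ≈ 0.0033.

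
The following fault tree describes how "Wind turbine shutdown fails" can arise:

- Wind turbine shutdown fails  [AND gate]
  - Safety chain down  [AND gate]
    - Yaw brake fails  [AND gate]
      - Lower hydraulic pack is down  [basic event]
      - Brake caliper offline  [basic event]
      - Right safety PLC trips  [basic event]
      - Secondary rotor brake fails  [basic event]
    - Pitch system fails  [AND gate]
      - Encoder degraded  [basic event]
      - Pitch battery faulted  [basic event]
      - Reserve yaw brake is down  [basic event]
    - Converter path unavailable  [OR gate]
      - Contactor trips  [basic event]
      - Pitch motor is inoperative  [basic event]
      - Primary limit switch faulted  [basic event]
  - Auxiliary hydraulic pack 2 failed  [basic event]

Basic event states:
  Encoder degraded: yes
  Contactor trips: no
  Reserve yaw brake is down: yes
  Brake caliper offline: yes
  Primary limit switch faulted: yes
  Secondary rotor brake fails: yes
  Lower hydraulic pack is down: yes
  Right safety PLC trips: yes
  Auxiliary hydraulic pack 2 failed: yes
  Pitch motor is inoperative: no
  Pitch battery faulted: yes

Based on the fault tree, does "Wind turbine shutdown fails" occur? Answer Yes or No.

Yes

Yaw brake fails [AND]: Lower hydraulic pack is down=occurs, Brake caliper offline=occurs, Right safety PLC trips=occurs, Secondary rotor brake fails=occurs → all inputs occur → occurs.
Pitch system fails [AND]: Encoder degraded=occurs, Pitch battery faulted=occurs, Reserve yaw brake is down=occurs → all inputs occur → occurs.
Converter path unavailable [OR]: Contactor trips=not, Pitch motor is inoperative=not, Primary limit switch faulted=occurs → at least one input occurs → occurs.
Safety chain down [AND]: Yaw brake fails=occurs, Pitch system fails=occurs, Converter path unavailable=occurs → all inputs occur → occurs.
Wind turbine shutdown fails [AND]: Safety chain down=occurs, Auxiliary hydraulic pack 2 failed=occurs → all inputs occur → occurs.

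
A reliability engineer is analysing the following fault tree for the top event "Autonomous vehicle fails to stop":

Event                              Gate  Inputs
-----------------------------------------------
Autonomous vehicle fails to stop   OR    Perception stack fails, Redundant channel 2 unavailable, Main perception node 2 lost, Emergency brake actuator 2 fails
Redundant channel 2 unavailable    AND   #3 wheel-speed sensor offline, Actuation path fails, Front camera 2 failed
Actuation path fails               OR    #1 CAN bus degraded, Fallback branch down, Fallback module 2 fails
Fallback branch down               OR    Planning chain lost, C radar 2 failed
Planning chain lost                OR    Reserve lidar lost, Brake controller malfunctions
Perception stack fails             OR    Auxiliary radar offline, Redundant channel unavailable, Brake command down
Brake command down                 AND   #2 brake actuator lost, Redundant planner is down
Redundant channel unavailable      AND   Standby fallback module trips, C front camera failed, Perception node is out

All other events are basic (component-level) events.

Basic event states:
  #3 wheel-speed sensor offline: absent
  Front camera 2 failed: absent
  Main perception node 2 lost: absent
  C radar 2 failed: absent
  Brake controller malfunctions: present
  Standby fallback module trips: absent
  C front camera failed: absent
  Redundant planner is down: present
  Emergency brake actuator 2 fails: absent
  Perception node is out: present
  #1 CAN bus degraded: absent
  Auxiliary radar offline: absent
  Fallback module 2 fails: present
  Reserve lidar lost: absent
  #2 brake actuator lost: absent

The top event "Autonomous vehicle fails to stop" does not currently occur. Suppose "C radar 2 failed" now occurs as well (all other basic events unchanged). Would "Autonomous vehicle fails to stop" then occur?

No

Counterfactual: set "C radar 2 failed" to occurred.
Redundant channel unavailable [AND]: Standby fallback module trips=not, C front camera failed=not, Perception node is out=occurs → not all inputs occur → does not occur.
Brake command down [AND]: #2 brake actuator lost=not, Redundant planner is down=occurs → not all inputs occur → does not occur.
Perception stack fails [OR]: Auxiliary radar offline=not, Redundant channel unavailable=not, Brake command down=not → no input occurs → does not occur.
Planning chain lost [OR]: Reserve lidar lost=not, Brake controller malfunctions=occurs → at least one input occurs → occurs.
Fallback branch down [OR]: Planning chain lost=occurs, C radar 2 failed=occurs → at least one input occurs → occurs.
Actuation path fails [OR]: #1 CAN bus degraded=not, Fallback branch down=occurs, Fallback module 2 fails=occurs → at least one input occurs → occurs.
Redundant channel 2 unavailable [AND]: #3 wheel-speed sensor offline=not, Actuation path fails=occurs, Front camera 2 failed=not → not all inputs occur → does not occur.
Autonomous vehicle fails to stop [OR]: Perception stack fails=not, Redundant channel 2 unavailable=not, Main perception node 2 lost=not, Emergency brake actuator 2 fails=not → no input occurs → does not occur.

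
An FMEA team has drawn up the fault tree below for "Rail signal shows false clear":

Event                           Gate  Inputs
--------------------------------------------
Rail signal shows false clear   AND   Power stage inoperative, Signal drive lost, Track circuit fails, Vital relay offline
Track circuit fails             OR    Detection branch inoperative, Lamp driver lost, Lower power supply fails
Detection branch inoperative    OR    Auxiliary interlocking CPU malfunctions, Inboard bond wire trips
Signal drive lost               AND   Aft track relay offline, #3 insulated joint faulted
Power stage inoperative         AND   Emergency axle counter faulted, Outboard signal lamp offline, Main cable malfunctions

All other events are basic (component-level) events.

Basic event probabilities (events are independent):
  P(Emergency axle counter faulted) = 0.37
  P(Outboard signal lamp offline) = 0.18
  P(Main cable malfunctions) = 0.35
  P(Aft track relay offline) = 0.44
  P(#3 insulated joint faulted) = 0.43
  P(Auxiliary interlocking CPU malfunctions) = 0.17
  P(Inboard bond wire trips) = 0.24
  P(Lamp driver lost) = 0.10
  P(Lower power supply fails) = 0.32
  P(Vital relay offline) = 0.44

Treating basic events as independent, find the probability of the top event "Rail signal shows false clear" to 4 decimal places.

0.0012

P(Power stage inoperative) [AND] = 0.37 × 0.18 × 0.35 = 0.023310
P(Signal drive lost) [AND] = 0.44 × 0.43 = 0.189200
P(Detection branch inoperative) [OR] = 1 − (1−0.17) × (1−0.24) = 0.369200
P(Track circuit fails) [OR] = 1 − (1−0.369200) × (1−0.10) × (1−0.32) = 0.613950
P(Rail signal shows false clear) [AND] = 0.023310 × 0.189200 × 0.613950 × 0.44 = 0.001191
Rounded to 4 decimal places: P(Rail signal shows false clear) ≈ 0.0012.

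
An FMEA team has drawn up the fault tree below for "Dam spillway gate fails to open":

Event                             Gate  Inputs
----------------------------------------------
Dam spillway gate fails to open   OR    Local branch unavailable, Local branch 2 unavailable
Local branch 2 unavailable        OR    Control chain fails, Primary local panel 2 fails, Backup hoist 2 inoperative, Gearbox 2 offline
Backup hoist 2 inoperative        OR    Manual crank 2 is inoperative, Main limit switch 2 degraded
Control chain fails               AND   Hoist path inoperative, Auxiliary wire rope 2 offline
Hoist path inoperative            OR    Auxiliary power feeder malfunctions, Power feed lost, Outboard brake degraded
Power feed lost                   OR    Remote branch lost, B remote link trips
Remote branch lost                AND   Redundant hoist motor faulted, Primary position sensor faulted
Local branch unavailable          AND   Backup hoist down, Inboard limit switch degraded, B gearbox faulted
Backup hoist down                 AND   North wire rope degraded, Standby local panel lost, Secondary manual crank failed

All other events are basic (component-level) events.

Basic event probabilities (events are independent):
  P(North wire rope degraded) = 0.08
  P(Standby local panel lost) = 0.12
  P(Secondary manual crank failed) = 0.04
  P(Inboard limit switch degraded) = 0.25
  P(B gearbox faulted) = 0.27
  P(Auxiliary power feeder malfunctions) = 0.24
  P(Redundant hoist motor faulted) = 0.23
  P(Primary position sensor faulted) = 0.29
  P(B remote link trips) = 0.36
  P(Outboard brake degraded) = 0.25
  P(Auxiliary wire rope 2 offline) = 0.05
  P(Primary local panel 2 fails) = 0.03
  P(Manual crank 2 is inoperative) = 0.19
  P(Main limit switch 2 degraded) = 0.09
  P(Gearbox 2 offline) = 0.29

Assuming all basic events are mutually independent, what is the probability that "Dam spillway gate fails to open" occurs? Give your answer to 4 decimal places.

0.5091

P(Backup hoist down) [AND] = 0.08 × 0.12 × 0.04 = 0.000384
P(Local branch unavailable) [AND] = 0.000384 × 0.25 × 0.27 = 0.000026
P(Remote branch lost) [AND] = 0.23 × 0.29 = 0.066700
P(Power feed lost) [OR] = 1 − (1−0.066700) × (1−0.36) = 0.402688
P(Hoist path inoperative) [OR] = 1 − (1−0.24) × (1−0.402688) × (1−0.25) = 0.659532
P(Control chain fails) [AND] = 0.659532 × 0.05 = 0.032977
P(Backup hoist 2 inoperative) [OR] = 1 − (1−0.19) × (1−0.09) = 0.262900
P(Local branch 2 unavailable) [OR] = 1 − (1−0.032977) × (1−0.03) × (1−0.262900) × (1−0.29) = 0.509100
P(Dam spillway gate fails to open) [OR] = 1 − (1−0.000026) × (1−0.509100) = 0.509113
Rounded to 4 decimal places: P(Dam spillway gate fails to open) ≈ 0.5091.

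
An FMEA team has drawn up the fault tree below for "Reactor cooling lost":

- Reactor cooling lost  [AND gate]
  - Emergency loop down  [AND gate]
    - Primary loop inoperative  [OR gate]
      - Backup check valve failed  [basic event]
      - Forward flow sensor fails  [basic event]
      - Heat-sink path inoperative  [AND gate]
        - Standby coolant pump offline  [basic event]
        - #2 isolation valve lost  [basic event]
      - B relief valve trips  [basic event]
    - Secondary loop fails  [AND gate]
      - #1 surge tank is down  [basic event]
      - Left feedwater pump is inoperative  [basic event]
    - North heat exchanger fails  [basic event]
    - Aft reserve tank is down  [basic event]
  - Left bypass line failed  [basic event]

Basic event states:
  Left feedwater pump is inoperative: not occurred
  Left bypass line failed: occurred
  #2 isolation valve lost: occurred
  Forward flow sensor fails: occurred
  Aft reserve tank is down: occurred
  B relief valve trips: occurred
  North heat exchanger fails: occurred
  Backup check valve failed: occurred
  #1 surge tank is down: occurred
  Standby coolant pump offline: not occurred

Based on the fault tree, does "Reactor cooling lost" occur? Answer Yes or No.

No

Heat-sink path inoperative [AND]: Standby coolant pump offline=not, #2 isolation valve lost=occurs → not all inputs occur → does not occur.
Primary loop inoperative [OR]: Backup check valve failed=occurs, Forward flow sensor fails=occurs, Heat-sink path inoperative=not, B relief valve trips=occurs → at least one input occurs → occurs.
Secondary loop fails [AND]: #1 surge tank is down=occurs, Left feedwater pump is inoperative=not → not all inputs occur → does not occur.
Emergency loop down [AND]: Primary loop inoperative=occurs, Secondary loop fails=not, North heat exchanger fails=occurs, Aft reserve tank is down=occurs → not all inputs occur → does not occur.
Reactor cooling lost [AND]: Emergency loop down=not, Left bypass line failed=occurs → not all inputs occur → does not occur.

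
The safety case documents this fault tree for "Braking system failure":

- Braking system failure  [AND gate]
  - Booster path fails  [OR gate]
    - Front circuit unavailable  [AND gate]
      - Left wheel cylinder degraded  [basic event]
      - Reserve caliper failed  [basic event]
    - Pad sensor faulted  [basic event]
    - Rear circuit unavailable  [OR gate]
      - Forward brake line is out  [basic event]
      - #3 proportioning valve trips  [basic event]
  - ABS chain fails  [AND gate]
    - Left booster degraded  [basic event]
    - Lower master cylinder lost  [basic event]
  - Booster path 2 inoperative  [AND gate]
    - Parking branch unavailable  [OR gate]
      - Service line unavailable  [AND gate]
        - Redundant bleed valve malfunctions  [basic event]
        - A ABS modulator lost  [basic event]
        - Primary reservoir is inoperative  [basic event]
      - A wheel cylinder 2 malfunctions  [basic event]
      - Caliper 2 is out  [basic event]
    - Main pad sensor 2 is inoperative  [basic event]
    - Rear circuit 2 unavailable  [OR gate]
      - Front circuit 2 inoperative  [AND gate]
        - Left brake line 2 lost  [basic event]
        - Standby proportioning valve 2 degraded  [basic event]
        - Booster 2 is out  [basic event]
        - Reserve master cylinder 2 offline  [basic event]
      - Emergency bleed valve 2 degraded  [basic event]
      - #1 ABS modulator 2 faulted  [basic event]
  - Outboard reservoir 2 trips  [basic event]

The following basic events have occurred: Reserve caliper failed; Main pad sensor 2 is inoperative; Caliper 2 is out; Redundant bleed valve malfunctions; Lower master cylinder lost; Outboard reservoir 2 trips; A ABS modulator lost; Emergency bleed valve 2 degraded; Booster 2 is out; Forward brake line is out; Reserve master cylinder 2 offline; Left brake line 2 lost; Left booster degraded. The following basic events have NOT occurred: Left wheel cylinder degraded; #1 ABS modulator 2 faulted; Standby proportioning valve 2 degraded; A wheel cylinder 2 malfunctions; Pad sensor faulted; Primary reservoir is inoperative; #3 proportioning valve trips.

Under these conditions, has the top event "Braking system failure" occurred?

Front circuit unavailable [AND]: Left wheel cylinder degraded=not, Reserve caliper failed=occurs → not all inputs occur → does not occur.
Rear circuit unavailable [OR]: Forward brake line is out=occurs, #3 proportioning valve trips=not → at least one input occurs → occurs.
Booster path fails [OR]: Front circuit unavailable=not, Pad sensor faulted=not, Rear circuit unavailable=occurs → at least one input occurs → occurs.
ABS chain fails [AND]: Left booster degraded=occurs, Lower master cylinder lost=occurs → all inputs occur → occurs.
Service line unavailable [AND]: Redundant bleed valve malfunctions=occurs, A ABS modulator lost=occurs, Primary reservoir is inoperative=not → not all inputs occur → does not occur.
Parking branch unavailable [OR]: Service line unavailable=not, A wheel cylinder 2 malfunctions=not, Caliper 2 is out=occurs → at least one input occurs → occurs.
Front circuit 2 inoperative [AND]: Left brake line 2 lost=occurs, Standby proportioning valve 2 degraded=not, Booster 2 is out=occurs, Reserve master cylinder 2 offline=occurs → not all inputs occur → does not occur.
Rear circuit 2 unavailable [OR]: Front circuit 2 inoperative=not, Emergency bleed valve 2 degraded=occurs, #1 ABS modulator 2 faulted=not → at least one input occurs → occurs.
Booster path 2 inoperative [AND]: Parking branch unavailable=occurs, Main pad sensor 2 is inoperative=occurs, Rear circuit 2 unavailable=occurs → all inputs occur → occurs.
Braking system failure [AND]: Booster path fails=occurs, ABS chain fails=occurs, Booster path 2 inoperative=occurs, Outboard reservoir 2 trips=occurs → all inputs occur → occurs.

Yes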